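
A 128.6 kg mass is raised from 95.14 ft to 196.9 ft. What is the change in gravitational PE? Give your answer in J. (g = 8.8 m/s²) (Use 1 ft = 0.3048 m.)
Convert to SI: m = 128.6 kg, Δh = 31.0164 m
ΔPE = mgΔh = (128.6)(8.8)(31.0164) = 35100 J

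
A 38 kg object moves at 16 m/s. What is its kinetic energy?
KE = ½mv² = ½(38)(16)² = 4864.0 J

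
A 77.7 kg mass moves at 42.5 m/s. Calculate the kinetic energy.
KE = ½mv² = ½(77.7)(42.5)² = 70170 J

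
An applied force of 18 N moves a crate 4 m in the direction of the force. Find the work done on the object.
W = F·d = (18)(4) = 72.0 J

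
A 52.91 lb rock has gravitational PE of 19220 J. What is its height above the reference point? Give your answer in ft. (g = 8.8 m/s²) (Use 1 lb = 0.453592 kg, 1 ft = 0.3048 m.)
Convert to SI: m = 23.9996 kg, PE = 19220.0 J
h = PE/(mg) = 19220.0/(23.9996·8.8) = 91.0055 m = 298.6 ft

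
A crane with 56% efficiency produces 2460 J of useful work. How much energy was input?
W_in = W_out/η = 2460/0.56 = 4393 J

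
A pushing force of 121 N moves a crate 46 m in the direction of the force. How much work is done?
W = F·d = (121)(46) = 5566 J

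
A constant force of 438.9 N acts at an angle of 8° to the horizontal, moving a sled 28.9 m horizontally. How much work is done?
W = F·d·cosθ = (438.9)(28.9)cos(8°) = 12560 J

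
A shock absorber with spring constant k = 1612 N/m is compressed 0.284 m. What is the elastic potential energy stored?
PE = ½kx² = ½(1612)(0.284)² = 65.01 J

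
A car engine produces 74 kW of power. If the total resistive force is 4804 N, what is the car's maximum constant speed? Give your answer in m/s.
P = Fv ⇒ v = P/F = 74000 W/4804.0 N = 15.4 m/s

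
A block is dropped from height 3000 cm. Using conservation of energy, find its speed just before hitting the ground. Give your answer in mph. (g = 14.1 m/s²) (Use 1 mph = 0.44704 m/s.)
Convert to SI: h = 30.0 m
mgh = ½mv² ⇒ v = √(2gh) = √(2·14.1·30.0) = 29.0861 m/s = 65.06 mph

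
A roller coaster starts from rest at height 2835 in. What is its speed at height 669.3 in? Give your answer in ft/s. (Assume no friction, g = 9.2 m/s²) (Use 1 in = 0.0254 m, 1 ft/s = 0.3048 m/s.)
Convert to SI: h₁−h₂ = 55.0088 m
mgh₁ = mgh₂ + ½mv² ⇒ v = √(2g(h₁−h₂)) = √(2·9.2·55.0088) = 31.8145 m/s = 104.4 ft/s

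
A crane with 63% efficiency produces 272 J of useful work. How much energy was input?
W_in = W_out/η = 272/0.63 = 431.7 J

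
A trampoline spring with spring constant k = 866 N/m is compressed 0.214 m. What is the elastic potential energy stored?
PE = ½kx² = ½(866)(0.214)² = 19.83 J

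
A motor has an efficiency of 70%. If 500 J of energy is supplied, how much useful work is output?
W_out = η·W_in = 0.7·500 = 350.0 J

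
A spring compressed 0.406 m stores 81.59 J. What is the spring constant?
k = 2·PE/x² = 2·81.59/(0.406)² = 990.0 N/m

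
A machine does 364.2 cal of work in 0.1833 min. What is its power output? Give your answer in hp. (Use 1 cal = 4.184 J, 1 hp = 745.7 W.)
Convert to SI: W = 1523.81 J, t = 10.998 s
P = W/t = 1523.81/10.998 = 138.554 W = 0.1858 hp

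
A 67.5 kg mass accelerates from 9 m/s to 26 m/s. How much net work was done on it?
W = ΔKE = ½m(v₂² − v₁²) = ½(67.5)(26² − 9²) = 20081.25 J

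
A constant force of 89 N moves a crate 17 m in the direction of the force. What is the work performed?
W = F·d = (89)(17) = 1513 J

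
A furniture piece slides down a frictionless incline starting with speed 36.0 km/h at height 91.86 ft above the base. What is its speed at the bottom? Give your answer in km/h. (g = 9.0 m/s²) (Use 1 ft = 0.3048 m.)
Convert to SI: v₀ = 10.0 m/s, h = 27.9989 m
½mv₀² + mgh = ½mv² ⇒ v = √(v₀² + 2gh) = √(10.0² + 2·9.0·27.9989) = 24.576 m/s = 88.47 km/h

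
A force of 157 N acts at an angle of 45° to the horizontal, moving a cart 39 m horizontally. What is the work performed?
W = F·d·cosθ = (157)(39)cos(45°) = 4330 J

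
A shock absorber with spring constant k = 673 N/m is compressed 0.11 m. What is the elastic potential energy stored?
PE = ½kx² = ½(673)(0.11)² = 4.072 J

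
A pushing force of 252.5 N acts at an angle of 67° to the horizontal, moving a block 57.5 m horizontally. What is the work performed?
W = F·d·cosθ = (252.5)(57.5)cos(67°) = 5673 J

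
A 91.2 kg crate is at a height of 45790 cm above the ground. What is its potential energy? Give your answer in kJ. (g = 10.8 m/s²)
Convert to SI: m = 91.2 kg, h = 457.9 m
PE = mgh = (91.2)(10.8)(457.9) = 451013 J = 451.0 kJ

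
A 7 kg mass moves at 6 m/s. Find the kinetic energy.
KE = ½mv² = ½(7)(6)² = 126.0 J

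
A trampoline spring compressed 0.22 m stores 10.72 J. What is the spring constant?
k = 2·PE/x² = 2·10.72/(0.22)² = 443.0 N/m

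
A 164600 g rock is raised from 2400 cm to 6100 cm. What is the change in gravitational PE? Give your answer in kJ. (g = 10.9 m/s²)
Convert to SI: m = 164.6 kg, Δh = 37.0 m
ΔPE = mgΔh = (164.6)(10.9)(37.0) = 66383.2 J = 66.38 kJ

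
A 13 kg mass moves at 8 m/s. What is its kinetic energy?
KE = ½mv² = ½(13)(8)² = 416.0 J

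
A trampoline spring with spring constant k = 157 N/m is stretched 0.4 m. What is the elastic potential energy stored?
PE = ½kx² = ½(157)(0.4)² = 12.56 J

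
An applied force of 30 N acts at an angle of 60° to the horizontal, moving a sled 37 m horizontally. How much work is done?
W = F·d·cosθ = (30)(37)cos(60°) = 555.0 J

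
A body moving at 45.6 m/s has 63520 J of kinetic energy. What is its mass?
m = 2·KE/v² = 2·63520/(45.6)² = 61.1 kg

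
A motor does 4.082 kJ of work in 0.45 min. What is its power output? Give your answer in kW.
Convert to SI: W = 4082.0 J, t = 27.0 s
P = W/t = 4082.0/27.0 = 151.185 W = 0.1512 kW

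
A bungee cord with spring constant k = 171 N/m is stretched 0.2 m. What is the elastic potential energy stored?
PE = ½kx² = ½(171)(0.2)² = 3.42 J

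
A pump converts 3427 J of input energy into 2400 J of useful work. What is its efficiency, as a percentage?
η = W_out/W_in = 2400/3427 = 70.03%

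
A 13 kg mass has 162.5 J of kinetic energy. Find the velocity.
v = √(2·KE/m) = √(2·162.5/13) = 5.0 m/s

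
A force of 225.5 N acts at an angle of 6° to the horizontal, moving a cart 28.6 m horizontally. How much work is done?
W = F·d·cosθ = (225.5)(28.6)cos(6°) = 6414 J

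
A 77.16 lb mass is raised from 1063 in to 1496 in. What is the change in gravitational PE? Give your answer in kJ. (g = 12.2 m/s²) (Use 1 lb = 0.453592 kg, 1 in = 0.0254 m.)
Convert to SI: m = 34.9992 kg, Δh = 10.9982 m
ΔPE = mgΔh = (34.9992)(12.2)(10.9982) = 4696.12 J = 4.696 kJ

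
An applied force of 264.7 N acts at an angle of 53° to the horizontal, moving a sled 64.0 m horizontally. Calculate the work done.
W = F·d·cosθ = (264.7)(64.0)cos(53°) = 10200 J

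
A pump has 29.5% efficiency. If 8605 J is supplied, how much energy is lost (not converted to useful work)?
W_lost = W_in(1 − η) = 8605·(1 − 0.295) = 6067 J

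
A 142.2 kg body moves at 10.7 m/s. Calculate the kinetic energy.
KE = ½mv² = ½(142.2)(10.7)² = 8140 J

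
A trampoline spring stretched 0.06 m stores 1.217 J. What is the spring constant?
k = 2·PE/x² = 2·1.217/(0.06)² = 676.1 N/m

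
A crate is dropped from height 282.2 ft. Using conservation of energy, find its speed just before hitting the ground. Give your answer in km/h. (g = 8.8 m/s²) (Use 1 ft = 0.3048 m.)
Convert to SI: h = 86.0146 m
mgh = ½mv² ⇒ v = √(2gh) = √(2·8.8·86.0146) = 38.9083 m/s = 140.1 km/h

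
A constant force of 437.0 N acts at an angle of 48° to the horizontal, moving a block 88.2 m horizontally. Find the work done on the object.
W = F·d·cosθ = (437.0)(88.2)cos(48°) = 25790 J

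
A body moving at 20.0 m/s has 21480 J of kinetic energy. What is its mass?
m = 2·KE/v² = 2·21480/(20.0)² = 107.4 kg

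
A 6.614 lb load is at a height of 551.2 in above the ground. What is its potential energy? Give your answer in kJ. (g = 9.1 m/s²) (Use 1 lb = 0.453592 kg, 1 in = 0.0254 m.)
Convert to SI: m = 3.00006 kg, h = 14.0005 m
PE = mgh = (3.00006)(9.1)(14.0005) = 382.22 J = 0.3822 kJ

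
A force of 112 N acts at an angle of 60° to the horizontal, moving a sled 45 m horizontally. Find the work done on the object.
W = F·d·cosθ = (112)(45)cos(60°) = 2520 J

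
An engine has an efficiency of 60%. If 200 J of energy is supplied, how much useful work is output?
W_out = η·W_in = 0.6·200 = 120.0 J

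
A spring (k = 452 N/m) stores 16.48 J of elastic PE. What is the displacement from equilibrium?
x = √(2·PE/k) = √(2·16.48/452) = 0.27 m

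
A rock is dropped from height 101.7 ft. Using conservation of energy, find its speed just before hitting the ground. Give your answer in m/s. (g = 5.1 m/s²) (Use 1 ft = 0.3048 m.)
Convert to SI: h = 30.9982 m
mgh = ½mv² ⇒ v = √(2gh) = √(2·5.1·30.9982) = 17.78 m/s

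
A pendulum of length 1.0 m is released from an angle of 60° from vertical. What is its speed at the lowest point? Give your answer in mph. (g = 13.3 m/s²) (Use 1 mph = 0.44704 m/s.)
h = L(1 − cosθ) = 1.0(1 − cos60°) = 0.5 m
v = √(2gh) = √(2·13.3·0.5) = 3.64692 m/s = 8.158 mph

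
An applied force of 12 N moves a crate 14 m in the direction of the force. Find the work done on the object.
W = F·d = (12)(14) = 168.0 J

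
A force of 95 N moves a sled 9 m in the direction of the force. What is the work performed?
W = F·d = (95)(9) = 855.0 J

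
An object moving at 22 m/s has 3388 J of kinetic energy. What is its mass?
m = 2·KE/v² = 2·3388/(22)² = 14.0 kg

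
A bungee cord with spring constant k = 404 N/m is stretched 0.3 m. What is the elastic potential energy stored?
PE = ½kx² = ½(404)(0.3)² = 18.18 J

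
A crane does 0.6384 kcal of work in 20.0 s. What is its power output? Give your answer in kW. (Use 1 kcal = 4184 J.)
Convert to SI: W = 2671.07 J, t = 20.0 s
P = W/t = 2671.07/20.0 = 133.553 W = 0.1336 kW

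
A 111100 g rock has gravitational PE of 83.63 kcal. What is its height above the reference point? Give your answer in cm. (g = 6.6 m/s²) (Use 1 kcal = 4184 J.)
Convert to SI: m = 111.1 kg, PE = 349908 J
h = PE/(mg) = 349908/(111.1·6.6) = 477.195 m = 47720 cm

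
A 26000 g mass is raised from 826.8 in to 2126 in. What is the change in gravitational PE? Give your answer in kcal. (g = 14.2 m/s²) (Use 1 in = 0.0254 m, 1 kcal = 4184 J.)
Convert to SI: m = 26.0 kg, Δh = 32.9997 m
ΔPE = mgΔh = (26.0)(14.2)(32.9997) = 12183.5 J = 2.912 kcal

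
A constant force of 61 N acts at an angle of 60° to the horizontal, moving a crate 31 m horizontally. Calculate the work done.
W = F·d·cosθ = (61)(31)cos(60°) = 945.5 J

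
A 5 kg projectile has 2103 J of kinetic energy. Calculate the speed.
v = √(2·KE/m) = √(2·2103/5) = 29.0 m/s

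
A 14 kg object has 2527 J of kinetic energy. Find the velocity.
v = √(2·KE/m) = √(2·2527/14) = 19.0 m/s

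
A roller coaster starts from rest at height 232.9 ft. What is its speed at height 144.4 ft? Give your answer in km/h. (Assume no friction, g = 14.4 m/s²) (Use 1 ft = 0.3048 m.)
Convert to SI: h₁−h₂ = 26.9748 m
mgh₁ = mgh₂ + ½mv² ⇒ v = √(2g(h₁−h₂)) = √(2·14.4·26.9748) = 27.8725 m/s = 100.3 km/h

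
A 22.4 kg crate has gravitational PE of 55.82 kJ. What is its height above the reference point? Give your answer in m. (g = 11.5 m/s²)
Convert to SI: m = 22.4 kg, PE = 55820.0 J
h = PE/(mg) = 55820.0/(22.4·11.5) = 216.7 m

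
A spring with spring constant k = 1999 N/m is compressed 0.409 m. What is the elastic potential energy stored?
PE = ½kx² = ½(1999)(0.409)² = 167.2 J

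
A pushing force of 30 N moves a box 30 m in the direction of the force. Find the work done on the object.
W = F·d = (30)(30) = 900.0 J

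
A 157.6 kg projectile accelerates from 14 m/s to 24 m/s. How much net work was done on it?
W = ΔKE = ½m(v₂² − v₁²) = ½(157.6)(24² − 14²) = 29944.0 J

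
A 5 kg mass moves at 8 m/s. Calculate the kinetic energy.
KE = ½mv² = ½(5)(8)² = 160.0 J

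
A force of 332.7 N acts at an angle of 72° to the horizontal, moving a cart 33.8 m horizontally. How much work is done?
W = F·d·cosθ = (332.7)(33.8)cos(72°) = 3475 J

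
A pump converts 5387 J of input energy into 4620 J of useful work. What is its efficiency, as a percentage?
η = W_out/W_in = 4620/5387 = 85.76%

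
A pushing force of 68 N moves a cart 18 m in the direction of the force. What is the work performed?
W = F·d = (68)(18) = 1224 J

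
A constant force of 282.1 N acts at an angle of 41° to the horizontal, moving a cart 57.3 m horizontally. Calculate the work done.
W = F·d·cosθ = (282.1)(57.3)cos(41°) = 12200 J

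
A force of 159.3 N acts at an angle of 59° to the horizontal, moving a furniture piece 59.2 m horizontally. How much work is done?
W = F·d·cosθ = (159.3)(59.2)cos(59°) = 4857 J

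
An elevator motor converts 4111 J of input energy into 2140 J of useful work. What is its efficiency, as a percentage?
η = W_out/W_in = 2140/4111 = 52.06%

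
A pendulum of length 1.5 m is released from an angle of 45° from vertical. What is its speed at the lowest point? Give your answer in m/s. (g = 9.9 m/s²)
h = L(1 − cosθ) = 1.5(1 − cos45°) = 0.43934 m
v = √(2gh) = √(2·9.9·0.43934) = 2.949 m/s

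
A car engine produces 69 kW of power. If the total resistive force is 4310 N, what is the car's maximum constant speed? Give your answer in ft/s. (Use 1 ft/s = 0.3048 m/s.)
P = Fv ⇒ v = P/F = 69000 W/4310.0 N = 16.0093 m/s = 52.52 ft/s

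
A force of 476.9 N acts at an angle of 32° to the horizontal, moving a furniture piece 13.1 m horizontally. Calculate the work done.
W = F·d·cosθ = (476.9)(13.1)cos(32°) = 5298 J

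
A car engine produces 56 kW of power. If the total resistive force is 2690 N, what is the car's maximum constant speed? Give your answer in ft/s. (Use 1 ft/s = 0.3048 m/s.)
P = Fv ⇒ v = P/F = 56000 W/2690.0 N = 20.8178 m/s = 68.3 ft/s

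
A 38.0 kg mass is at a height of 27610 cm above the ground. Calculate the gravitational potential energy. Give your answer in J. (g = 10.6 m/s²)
Convert to SI: m = 38.0 kg, h = 276.1 m
PE = mgh = (38.0)(10.6)(276.1) = 111200 J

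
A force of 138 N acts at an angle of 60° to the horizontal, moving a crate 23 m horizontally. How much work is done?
W = F·d·cosθ = (138)(23)cos(60°) = 1587 J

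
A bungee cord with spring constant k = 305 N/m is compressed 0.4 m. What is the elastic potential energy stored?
PE = ½kx² = ½(305)(0.4)² = 24.4 J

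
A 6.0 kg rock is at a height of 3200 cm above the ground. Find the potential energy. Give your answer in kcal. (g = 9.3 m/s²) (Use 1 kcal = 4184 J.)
Convert to SI: m = 6.0 kg, h = 32.0 m
PE = mgh = (6.0)(9.3)(32.0) = 1785.6 J = 0.4268 kcal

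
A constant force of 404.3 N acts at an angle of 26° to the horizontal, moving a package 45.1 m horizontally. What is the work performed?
W = F·d·cosθ = (404.3)(45.1)cos(26°) = 16390 J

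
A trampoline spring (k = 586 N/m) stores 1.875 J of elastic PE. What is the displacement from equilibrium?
x = √(2·PE/k) = √(2·1.875/586) = 0.08 m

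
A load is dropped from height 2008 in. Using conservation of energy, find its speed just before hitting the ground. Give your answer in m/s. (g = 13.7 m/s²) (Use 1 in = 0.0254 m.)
Convert to SI: h = 51.0032 m
mgh = ½mv² ⇒ v = √(2gh) = √(2·13.7·51.0032) = 37.38 m/s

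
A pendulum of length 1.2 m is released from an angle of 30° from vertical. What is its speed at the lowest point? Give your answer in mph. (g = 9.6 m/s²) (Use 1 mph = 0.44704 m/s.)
h = L(1 − cosθ) = 1.2(1 − cos30°) = 0.16077 m
v = √(2gh) = √(2·9.6·0.16077) = 1.75692 m/s = 3.93 mph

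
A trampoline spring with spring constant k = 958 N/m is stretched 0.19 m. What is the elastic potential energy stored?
PE = ½kx² = ½(958)(0.19)² = 17.29 J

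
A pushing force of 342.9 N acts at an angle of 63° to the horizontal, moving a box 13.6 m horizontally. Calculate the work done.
W = F·d·cosθ = (342.9)(13.6)cos(63°) = 2117 J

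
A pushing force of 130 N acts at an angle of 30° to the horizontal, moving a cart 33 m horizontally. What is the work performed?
W = F·d·cosθ = (130)(33)cos(30°) = 3715 J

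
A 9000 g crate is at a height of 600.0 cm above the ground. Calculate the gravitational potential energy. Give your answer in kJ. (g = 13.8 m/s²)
Convert to SI: m = 9.0 kg, h = 6.0 m
PE = mgh = (9.0)(13.8)(6.0) = 745.2 J = 0.7452 kJ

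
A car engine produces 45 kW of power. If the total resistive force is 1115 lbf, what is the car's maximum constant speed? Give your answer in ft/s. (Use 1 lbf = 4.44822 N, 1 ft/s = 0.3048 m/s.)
Convert to SI: F = 4959.77 N
P = Fv ⇒ v = P/F = 45000 W/4959.77 N = 9.07301 m/s = 29.77 ft/s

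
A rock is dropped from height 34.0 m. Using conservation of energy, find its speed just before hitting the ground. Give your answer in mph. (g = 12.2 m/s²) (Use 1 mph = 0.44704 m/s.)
mgh = ½mv² ⇒ v = √(2gh) = √(2·12.2·34.0) = 28.8028 m/s = 64.43 mph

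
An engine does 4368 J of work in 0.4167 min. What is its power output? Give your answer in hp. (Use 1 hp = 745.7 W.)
Convert to SI: W = 4368.0 J, t = 25.002 s
P = W/t = 4368.0/25.002 = 174.706 W = 0.2343 hp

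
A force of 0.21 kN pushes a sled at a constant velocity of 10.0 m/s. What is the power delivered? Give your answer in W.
Convert to SI: F = 210.0 N, v = 10.0 m/s
P = Fv = (210.0)(10.0) = 2100 W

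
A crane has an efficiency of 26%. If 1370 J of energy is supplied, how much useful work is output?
W_out = η·W_in = 0.26·1370 = 356.2 J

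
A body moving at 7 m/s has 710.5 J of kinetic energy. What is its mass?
m = 2·KE/v² = 2·710.5/(7)² = 29.0 kg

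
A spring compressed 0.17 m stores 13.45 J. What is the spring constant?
k = 2·PE/x² = 2·13.45/(0.17)² = 930.8 N/m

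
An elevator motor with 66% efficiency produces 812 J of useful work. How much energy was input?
W_in = W_out/η = 812/0.66 = 1230 J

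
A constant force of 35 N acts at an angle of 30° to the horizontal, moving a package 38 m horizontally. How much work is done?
W = F·d·cosθ = (35)(38)cos(30°) = 1152 J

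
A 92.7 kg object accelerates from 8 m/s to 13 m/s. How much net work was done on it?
W = ΔKE = ½m(v₂² − v₁²) = ½(92.7)(13² − 8²) = 4866.75 J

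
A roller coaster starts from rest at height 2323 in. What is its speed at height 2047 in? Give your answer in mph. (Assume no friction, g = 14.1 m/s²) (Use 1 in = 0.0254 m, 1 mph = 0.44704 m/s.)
Convert to SI: h₁−h₂ = 7.0104 m
mgh₁ = mgh₂ + ½mv² ⇒ v = √(2g(h₁−h₂)) = √(2·14.1·7.0104) = 14.0603 m/s = 31.45 mph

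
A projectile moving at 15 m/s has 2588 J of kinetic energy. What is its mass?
m = 2·KE/v² = 2·2588/(15)² = 23.0 kg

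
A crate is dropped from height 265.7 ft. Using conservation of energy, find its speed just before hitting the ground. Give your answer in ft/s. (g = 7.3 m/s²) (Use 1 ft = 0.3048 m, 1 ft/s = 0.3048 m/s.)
Convert to SI: h = 80.9854 m
mgh = ½mv² ⇒ v = √(2gh) = √(2·7.3·80.9854) = 34.3858 m/s = 112.8 ft/s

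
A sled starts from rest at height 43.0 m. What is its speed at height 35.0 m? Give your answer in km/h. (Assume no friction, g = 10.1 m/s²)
mgh₁ = mgh₂ + ½mv² ⇒ v = √(2g(h₁−h₂)) = √(2·10.1·8.0) = 12.7122 m/s = 45.76 km/h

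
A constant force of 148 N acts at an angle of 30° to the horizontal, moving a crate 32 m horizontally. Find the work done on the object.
W = F·d·cosθ = (148)(32)cos(30°) = 4101 J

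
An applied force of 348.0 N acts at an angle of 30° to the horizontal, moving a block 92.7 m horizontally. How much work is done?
W = F·d·cosθ = (348.0)(92.7)cos(30°) = 27940 J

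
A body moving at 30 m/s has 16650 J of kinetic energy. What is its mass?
m = 2·KE/v² = 2·16650/(30)² = 37.0 kg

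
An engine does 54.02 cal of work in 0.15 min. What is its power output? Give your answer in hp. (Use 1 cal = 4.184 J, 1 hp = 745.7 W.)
Convert to SI: W = 226.02 J, t = 9.0 s
P = W/t = 226.02/9.0 = 25.1133 W = 0.03368 hp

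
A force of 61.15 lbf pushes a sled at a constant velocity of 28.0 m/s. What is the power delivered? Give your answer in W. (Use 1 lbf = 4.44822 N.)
Convert to SI: F = 272.009 N, v = 28.0 m/s
P = Fv = (272.009)(28.0) = 7616 W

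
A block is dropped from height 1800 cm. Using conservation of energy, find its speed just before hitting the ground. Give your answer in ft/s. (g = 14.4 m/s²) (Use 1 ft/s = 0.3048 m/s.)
Convert to SI: h = 18.0 m
mgh = ½mv² ⇒ v = √(2gh) = √(2·14.4·18.0) = 22.7684 m/s = 74.7 ft/s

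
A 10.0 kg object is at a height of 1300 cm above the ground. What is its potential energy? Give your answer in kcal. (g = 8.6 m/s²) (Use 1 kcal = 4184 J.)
Convert to SI: m = 10.0 kg, h = 13.0 m
PE = mgh = (10.0)(8.6)(13.0) = 1118.0 J = 0.2672 kcal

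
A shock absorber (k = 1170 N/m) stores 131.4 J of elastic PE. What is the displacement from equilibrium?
x = √(2·PE/k) = √(2·131.4/1170) = 0.4739 m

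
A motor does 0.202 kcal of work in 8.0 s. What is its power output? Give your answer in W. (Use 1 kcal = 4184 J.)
Convert to SI: W = 845.168 J, t = 8.0 s
P = W/t = 845.168/8.0 = 105.6 W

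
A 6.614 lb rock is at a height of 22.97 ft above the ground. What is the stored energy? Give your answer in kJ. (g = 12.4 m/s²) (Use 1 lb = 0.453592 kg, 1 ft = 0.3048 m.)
Convert to SI: m = 3.00006 kg, h = 7.00126 m
PE = mgh = (3.00006)(12.4)(7.00126) = 260.452 J = 0.2605 kJ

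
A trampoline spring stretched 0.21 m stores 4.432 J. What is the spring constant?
k = 2·PE/x² = 2·4.432/(0.21)² = 201.0 N/m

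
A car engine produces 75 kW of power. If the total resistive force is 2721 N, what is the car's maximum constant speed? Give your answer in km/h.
P = Fv ⇒ v = P/F = 75000 W/2721.0 N = 27.5634 m/s = 99.23 km/h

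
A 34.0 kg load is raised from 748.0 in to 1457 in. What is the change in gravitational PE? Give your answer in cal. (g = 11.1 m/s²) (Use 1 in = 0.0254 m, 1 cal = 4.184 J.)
Convert to SI: m = 34.0 kg, Δh = 18.0086 m
ΔPE = mgΔh = (34.0)(11.1)(18.0086) = 6796.45 J = 1624 cal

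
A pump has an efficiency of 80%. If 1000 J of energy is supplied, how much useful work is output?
W_out = η·W_in = 0.8·1000 = 800.0 J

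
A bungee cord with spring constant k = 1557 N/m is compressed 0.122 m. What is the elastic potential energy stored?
PE = ½kx² = ½(1557)(0.122)² = 11.59 J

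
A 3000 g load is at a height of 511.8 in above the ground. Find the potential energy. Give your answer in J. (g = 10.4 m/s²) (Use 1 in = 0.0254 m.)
Convert to SI: m = 3.0 kg, h = 12.9997 m
PE = mgh = (3.0)(10.4)(12.9997) = 405.6 J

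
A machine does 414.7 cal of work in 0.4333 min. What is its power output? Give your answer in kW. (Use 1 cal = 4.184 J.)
Convert to SI: W = 1735.1 J, t = 25.998 s
P = W/t = 1735.1/25.998 = 66.7399 W = 0.06674 kW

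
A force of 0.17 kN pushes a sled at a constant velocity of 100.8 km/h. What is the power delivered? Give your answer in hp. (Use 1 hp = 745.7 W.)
Convert to SI: F = 170.0 N, v = 28.0 m/s
P = Fv = (170.0)(28.0) = 4760.0 W = 6.383 hp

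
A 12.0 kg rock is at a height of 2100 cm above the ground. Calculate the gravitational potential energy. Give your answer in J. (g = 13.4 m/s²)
Convert to SI: m = 12.0 kg, h = 21.0 m
PE = mgh = (12.0)(13.4)(21.0) = 3377 J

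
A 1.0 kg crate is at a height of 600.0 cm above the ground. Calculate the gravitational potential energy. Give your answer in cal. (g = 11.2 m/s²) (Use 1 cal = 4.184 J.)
Convert to SI: m = 1.0 kg, h = 6.0 m
PE = mgh = (1.0)(11.2)(6.0) = 67.2 J = 16.06 cal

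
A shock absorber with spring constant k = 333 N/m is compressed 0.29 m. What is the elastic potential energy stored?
PE = ½kx² = ½(333)(0.29)² = 14.0 J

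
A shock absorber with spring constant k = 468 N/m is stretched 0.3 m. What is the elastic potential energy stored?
PE = ½kx² = ½(468)(0.3)² = 21.06 J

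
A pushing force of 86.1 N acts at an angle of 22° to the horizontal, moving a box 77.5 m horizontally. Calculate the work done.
W = F·d·cosθ = (86.1)(77.5)cos(22°) = 6187 J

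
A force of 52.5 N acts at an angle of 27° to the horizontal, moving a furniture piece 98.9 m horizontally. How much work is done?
W = F·d·cosθ = (52.5)(98.9)cos(27°) = 4626 J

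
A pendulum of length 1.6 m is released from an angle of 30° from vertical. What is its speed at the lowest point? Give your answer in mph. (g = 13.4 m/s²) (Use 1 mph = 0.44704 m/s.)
h = L(1 − cosθ) = 1.6(1 − cos30°) = 0.214359 m
v = √(2gh) = √(2·13.4·0.214359) = 2.39684 m/s = 5.362 mph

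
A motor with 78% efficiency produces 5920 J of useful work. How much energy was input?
W_in = W_out/η = 5920/0.78 = 7590 J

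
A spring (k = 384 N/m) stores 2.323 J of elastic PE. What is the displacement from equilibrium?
x = √(2·PE/k) = √(2·2.323/384) = 0.11 m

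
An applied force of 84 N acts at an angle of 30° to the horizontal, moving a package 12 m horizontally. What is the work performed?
W = F·d·cosθ = (84)(12)cos(30°) = 873.0 J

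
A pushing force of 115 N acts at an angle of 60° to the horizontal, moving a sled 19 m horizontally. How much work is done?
W = F·d·cosθ = (115)(19)cos(60°) = 1093 J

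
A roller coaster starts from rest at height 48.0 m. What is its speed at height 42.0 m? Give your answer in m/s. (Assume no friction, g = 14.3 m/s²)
mgh₁ = mgh₂ + ½mv² ⇒ v = √(2g(h₁−h₂)) = √(2·14.3·6.0) = 13.1 m/s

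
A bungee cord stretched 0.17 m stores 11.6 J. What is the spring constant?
k = 2·PE/x² = 2·11.6/(0.17)² = 802.8 N/m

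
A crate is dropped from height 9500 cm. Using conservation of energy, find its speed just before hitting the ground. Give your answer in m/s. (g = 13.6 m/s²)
Convert to SI: h = 95.0 m
mgh = ½mv² ⇒ v = √(2gh) = √(2·13.6·95.0) = 50.83 m/s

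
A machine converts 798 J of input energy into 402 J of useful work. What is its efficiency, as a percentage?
η = W_out/W_in = 402/798 = 50.38%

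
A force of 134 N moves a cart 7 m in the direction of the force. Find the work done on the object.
W = F·d = (134)(7) = 938.0 J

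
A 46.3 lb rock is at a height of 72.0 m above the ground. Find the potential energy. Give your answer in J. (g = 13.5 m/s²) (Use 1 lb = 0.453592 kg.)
Convert to SI: m = 21.0013 kg, h = 72.0 m
PE = mgh = (21.0013)(13.5)(72.0) = 20410 J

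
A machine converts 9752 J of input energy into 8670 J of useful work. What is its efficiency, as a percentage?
η = W_out/W_in = 8670/9752 = 88.9%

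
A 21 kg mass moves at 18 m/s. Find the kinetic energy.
KE = ½mv² = ½(21)(18)² = 3402.0 J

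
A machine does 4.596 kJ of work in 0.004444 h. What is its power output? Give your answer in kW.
Convert to SI: W = 4596.0 J, t = 15.9984 s
P = W/t = 4596.0/15.9984 = 287.279 W = 0.2873 kW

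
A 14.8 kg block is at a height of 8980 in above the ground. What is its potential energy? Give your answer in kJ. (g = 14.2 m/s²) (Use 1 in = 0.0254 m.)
Convert to SI: m = 14.8 kg, h = 228.092 m
PE = mgh = (14.8)(14.2)(228.092) = 47935.8 J = 47.94 kJ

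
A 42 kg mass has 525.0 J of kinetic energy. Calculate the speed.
v = √(2·KE/m) = √(2·525.0/42) = 5.0 m/s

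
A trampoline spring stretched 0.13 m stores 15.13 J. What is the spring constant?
k = 2·PE/x² = 2·15.13/(0.13)² = 1791 N/m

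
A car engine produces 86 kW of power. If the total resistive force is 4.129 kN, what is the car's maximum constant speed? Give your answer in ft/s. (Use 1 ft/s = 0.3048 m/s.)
Convert to SI: F = 4129.0 N
P = Fv ⇒ v = P/F = 86000 W/4129.0 N = 20.8283 m/s = 68.33 ft/s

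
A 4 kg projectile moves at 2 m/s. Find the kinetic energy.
KE = ½mv² = ½(4)(2)² = 8.0 J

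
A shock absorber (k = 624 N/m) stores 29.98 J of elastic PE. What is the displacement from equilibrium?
x = √(2·PE/k) = √(2·29.98/624) = 0.31 m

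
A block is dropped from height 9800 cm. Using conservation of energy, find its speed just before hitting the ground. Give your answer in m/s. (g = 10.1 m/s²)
Convert to SI: h = 98.0 m
mgh = ½mv² ⇒ v = √(2gh) = √(2·10.1·98.0) = 44.49 m/s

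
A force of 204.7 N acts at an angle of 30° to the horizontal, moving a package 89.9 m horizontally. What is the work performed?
W = F·d·cosθ = (204.7)(89.9)cos(30°) = 15940 J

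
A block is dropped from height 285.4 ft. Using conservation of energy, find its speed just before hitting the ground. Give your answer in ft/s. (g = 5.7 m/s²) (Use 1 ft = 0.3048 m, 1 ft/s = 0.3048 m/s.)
Convert to SI: h = 86.9899 m
mgh = ½mv² ⇒ v = √(2gh) = √(2·5.7·86.9899) = 31.491 m/s = 103.3 ft/s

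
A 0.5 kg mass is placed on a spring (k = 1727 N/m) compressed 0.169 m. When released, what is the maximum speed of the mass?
½kx² = ½mv² ⇒ v = x√(k/m) = (0.169)√(1727/0.5) = 9.932 m/s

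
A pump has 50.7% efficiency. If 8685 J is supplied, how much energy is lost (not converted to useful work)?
W_lost = W_in(1 − η) = 8685·(1 − 0.507) = 4282 J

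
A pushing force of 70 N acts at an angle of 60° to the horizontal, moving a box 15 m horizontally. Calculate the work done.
W = F·d·cosθ = (70)(15)cos(60°) = 525.0 J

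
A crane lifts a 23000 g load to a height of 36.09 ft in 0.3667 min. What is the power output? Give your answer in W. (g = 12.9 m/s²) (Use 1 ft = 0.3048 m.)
Convert to SI: m = 23.0 kg, h = 11.0002 m, t = 22.002 s
P = mgh/t = (23.0)(12.9)(11.0002)/22.002 = 148.3 W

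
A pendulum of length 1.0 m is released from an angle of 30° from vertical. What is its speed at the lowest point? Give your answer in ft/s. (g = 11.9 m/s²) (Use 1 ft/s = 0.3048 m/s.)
h = L(1 − cosθ) = 1.0(1 − cos30°) = 0.133975 m
v = √(2gh) = √(2·11.9·0.133975) = 1.78566 m/s = 5.858 ft/s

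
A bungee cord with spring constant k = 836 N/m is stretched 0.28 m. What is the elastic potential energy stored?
PE = ½kx² = ½(836)(0.28)² = 32.77 J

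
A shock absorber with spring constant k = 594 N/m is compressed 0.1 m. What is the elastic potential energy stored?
PE = ½kx² = ½(594)(0.1)² = 2.97 J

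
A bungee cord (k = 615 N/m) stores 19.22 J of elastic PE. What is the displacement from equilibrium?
x = √(2·PE/k) = √(2·19.22/615) = 0.25 m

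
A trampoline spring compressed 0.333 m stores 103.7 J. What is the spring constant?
k = 2·PE/x² = 2·103.7/(0.333)² = 1870 N/m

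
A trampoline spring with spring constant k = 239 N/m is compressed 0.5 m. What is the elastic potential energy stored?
PE = ½kx² = ½(239)(0.5)² = 29.88 J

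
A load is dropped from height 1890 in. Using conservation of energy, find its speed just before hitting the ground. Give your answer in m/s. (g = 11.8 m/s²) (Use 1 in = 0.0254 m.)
Convert to SI: h = 48.006 m
mgh = ½mv² ⇒ v = √(2gh) = √(2·11.8·48.006) = 33.66 m/s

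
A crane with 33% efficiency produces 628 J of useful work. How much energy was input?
W_in = W_out/η = 628/0.33 = 1903 J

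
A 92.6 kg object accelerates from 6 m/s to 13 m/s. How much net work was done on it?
W = ΔKE = ½m(v₂² − v₁²) = ½(92.6)(13² − 6²) = 6157.9 J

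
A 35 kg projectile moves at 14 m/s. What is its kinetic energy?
KE = ½mv² = ½(35)(14)² = 3430.0 J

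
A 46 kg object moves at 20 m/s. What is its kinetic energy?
KE = ½mv² = ½(46)(20)² = 9200.0 J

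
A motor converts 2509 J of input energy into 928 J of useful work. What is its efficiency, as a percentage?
η = W_out/W_in = 928/2509 = 36.99%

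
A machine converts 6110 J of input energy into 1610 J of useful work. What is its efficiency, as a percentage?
η = W_out/W_in = 1610/6110 = 26.35%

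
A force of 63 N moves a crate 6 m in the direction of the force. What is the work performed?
W = F·d = (63)(6) = 378.0 J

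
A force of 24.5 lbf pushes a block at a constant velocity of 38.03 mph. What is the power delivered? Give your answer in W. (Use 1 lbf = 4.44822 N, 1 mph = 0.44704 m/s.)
Convert to SI: F = 108.981 N, v = 17.0009 m/s
P = Fv = (108.981)(17.0009) = 1853 W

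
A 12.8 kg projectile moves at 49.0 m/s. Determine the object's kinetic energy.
KE = ½mv² = ½(12.8)(49.0)² = 15370 J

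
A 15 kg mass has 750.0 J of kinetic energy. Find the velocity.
v = √(2·KE/m) = √(2·750.0/15) = 10.0 m/s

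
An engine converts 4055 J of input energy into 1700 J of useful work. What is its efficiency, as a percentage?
η = W_out/W_in = 1700/4055 = 41.92%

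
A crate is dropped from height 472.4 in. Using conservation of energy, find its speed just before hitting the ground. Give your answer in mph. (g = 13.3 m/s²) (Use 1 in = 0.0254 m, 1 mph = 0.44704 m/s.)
Convert to SI: h = 11.999 m
mgh = ½mv² ⇒ v = √(2gh) = √(2·13.3·11.999) = 17.8654 m/s = 39.96 mph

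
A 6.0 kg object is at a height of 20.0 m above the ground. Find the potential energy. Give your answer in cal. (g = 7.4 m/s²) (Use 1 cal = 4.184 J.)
PE = mgh = (6.0)(7.4)(20.0) = 888.0 J = 212.2 cal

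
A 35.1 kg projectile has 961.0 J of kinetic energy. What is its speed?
v = √(2·KE/m) = √(2·961.0/35.1) = 7.4 m/s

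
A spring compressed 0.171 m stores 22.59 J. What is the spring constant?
k = 2·PE/x² = 2·22.59/(0.171)² = 1545 N/m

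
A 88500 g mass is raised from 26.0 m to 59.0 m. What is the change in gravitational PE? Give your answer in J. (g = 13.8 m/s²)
Convert to SI: m = 88.5 kg, Δh = 33.0 m
ΔPE = mgΔh = (88.5)(13.8)(33.0) = 40300 J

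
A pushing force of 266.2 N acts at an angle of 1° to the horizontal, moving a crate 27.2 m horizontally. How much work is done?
W = F·d·cosθ = (266.2)(27.2)cos(1°) = 7240 J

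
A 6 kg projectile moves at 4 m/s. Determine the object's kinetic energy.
KE = ½mv² = ½(6)(4)² = 48.0 J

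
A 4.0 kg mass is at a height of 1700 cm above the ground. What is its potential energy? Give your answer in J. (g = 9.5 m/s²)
Convert to SI: m = 4.0 kg, h = 17.0 m
PE = mgh = (4.0)(9.5)(17.0) = 646.0 J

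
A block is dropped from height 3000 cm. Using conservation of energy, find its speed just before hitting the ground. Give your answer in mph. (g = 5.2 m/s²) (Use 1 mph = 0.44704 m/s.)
Convert to SI: h = 30.0 m
mgh = ½mv² ⇒ v = √(2gh) = √(2·5.2·30.0) = 17.6635 m/s = 39.51 mph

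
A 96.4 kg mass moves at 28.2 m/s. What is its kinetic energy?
KE = ½mv² = ½(96.4)(28.2)² = 38330 J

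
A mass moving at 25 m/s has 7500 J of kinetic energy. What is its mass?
m = 2·KE/v² = 2·7500/(25)² = 24.0 kg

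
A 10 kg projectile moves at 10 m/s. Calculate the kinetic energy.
KE = ½mv² = ½(10)(10)² = 500.0 J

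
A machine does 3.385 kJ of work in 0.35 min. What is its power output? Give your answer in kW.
Convert to SI: W = 3385.0 J, t = 21.0 s
P = W/t = 3385.0/21.0 = 161.19 W = 0.1612 kW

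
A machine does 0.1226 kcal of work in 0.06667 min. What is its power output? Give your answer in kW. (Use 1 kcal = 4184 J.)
Convert to SI: W = 512.958 J, t = 4.0002 s
P = W/t = 512.958/4.0002 = 128.233 W = 0.1282 kW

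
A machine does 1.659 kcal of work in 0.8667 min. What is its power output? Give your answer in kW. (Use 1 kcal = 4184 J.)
Convert to SI: W = 6941.26 J, t = 52.002 s
P = W/t = 6941.26/52.002 = 133.481 W = 0.1335 kW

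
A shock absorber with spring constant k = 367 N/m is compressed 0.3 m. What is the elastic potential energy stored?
PE = ½kx² = ½(367)(0.3)² = 16.52 J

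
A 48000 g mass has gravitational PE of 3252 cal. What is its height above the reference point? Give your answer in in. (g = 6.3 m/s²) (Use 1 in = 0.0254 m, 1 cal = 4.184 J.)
Convert to SI: m = 48.0 kg, PE = 13606.4 J
h = PE/(mg) = 13606.4/(48.0·6.3) = 44.9946 m = 1771 in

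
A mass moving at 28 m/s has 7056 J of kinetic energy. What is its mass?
m = 2·KE/v² = 2·7056/(28)² = 18.0 kg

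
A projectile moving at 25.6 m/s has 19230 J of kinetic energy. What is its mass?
m = 2·KE/v² = 2·19230/(25.6)² = 58.69 kg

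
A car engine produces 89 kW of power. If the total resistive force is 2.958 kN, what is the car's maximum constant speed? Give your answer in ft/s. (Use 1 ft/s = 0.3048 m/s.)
Convert to SI: F = 2958.0 N
P = Fv ⇒ v = P/F = 89000 W/2958.0 N = 30.0879 m/s = 98.71 ft/s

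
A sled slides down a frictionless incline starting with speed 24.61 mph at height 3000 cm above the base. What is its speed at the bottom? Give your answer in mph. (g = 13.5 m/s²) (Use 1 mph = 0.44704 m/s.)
Convert to SI: v₀ = 11.0017 m/s, h = 30.0 m
½mv₀² + mgh = ½mv² ⇒ v = √(v₀² + 2gh) = √(11.0017² + 2·13.5·30.0) = 30.5129 m/s = 68.26 mph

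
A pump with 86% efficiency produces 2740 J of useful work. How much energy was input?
W_in = W_out/η = 2740/0.86 = 3186 J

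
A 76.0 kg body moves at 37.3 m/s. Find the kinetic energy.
KE = ½mv² = ½(76.0)(37.3)² = 52870 J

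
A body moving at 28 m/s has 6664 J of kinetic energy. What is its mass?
m = 2·KE/v² = 2·6664/(28)² = 17.0 kg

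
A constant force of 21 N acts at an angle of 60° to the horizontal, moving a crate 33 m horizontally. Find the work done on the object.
W = F·d·cosθ = (21)(33)cos(60°) = 346.5 J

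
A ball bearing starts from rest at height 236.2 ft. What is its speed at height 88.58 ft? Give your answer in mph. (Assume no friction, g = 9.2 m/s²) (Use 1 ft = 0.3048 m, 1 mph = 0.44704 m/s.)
Convert to SI: h₁−h₂ = 44.9946 m
mgh₁ = mgh₂ + ½mv² ⇒ v = √(2g(h₁−h₂)) = √(2·9.2·44.9946) = 28.7733 m/s = 64.36 mph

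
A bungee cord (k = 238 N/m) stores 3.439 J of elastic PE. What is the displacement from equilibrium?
x = √(2·PE/k) = √(2·3.439/238) = 0.17 m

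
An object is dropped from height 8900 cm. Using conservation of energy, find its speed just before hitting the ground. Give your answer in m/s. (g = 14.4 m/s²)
Convert to SI: h = 89.0 m
mgh = ½mv² ⇒ v = √(2gh) = √(2·14.4·89.0) = 50.63 m/s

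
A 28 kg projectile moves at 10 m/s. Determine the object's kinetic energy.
KE = ½mv² = ½(28)(10)² = 1400.0 J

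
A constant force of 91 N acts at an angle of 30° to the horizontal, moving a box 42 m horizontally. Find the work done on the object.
W = F·d·cosθ = (91)(42)cos(30°) = 3310 J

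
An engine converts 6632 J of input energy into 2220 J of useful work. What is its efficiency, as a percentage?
η = W_out/W_in = 2220/6632 = 33.47%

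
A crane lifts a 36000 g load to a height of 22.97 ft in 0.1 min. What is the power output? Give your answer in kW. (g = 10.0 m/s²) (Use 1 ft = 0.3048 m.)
Convert to SI: m = 36.0 kg, h = 7.00126 m, t = 6.0 s
P = mgh/t = (36.0)(10.0)(7.00126)/6.0 = 420.075 W = 0.4201 kW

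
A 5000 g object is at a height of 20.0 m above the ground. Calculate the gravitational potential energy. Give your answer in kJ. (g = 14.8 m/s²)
Convert to SI: m = 5.0 kg, h = 20.0 m
PE = mgh = (5.0)(14.8)(20.0) = 1480.0 J = 1.48 kJ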